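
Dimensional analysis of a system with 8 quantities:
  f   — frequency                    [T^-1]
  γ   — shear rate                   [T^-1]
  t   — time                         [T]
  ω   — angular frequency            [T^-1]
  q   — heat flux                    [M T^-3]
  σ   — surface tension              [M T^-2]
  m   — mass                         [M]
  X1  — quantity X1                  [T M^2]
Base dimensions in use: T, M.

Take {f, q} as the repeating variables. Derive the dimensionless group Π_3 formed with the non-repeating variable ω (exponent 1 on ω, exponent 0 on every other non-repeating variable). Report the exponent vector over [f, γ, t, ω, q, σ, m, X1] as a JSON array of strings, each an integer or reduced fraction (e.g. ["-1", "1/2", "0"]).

["-1", "0", "0", "1", "0", "0", "0", "0"]

Exponent matrix [T,M] × [f,γ,t,ω,q,σ,m,X1]:
  T: [-1 -1  1 -1 -3 -2  0  1]
  M: [ 0  0  0  0  1  1  1  2]
Echelon form has 2 nonzero rows (pivots: f,q)
Pivot set = {f,q}, free = {γ,t,ω,σ,m,X1}
RREF:
  r0: [   1    1   -1    1    0   -1   -3   -7]
  r1: [   0    0    0    0    1    1    1    2]
Fix exponent of ω at 1, γ at 0, t at 0, σ at 0, m at 0, X1 at 0; solve each RREF row for its pivot's exponent:
  r0: exp(f) + (1)·1 = 0 ⇒ exp(f) = -1
  r1: exp(q) + (0)·1 = 0 ⇒ exp(q) = 0
Π_3 = f^-1 · ω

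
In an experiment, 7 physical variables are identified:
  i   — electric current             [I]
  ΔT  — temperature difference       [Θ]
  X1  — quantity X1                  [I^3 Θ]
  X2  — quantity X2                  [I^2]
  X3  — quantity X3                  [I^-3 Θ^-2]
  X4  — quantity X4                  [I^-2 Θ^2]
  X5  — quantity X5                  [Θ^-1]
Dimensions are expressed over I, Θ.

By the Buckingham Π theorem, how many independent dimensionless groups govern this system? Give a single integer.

Write exponents as rows I,Θ / cols i,ΔT,X1,X2,X3,X4,X5:
  I: [ 1  0  3  2 -3 -2  0]
  Θ: [ 0  1  1  0 -2  2 -1]
RREF → pivots at {i,ΔT} ⇒ r = 2
7 vars − rank 2 = 5 Π groups

5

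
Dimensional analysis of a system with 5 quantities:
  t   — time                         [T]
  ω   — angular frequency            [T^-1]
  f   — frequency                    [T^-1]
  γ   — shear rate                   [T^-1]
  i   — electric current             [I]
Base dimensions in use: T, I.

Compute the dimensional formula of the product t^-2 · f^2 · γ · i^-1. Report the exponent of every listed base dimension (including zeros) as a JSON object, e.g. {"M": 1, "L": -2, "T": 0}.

{"T": -5, "I": -1}

Exponent matrix [T,I] × [t,ω,f,γ,i]:
  T: [ 1 -1 -1 -1  0]
  I: [ 0  0  0  0  1]
  [T]: (-2)·1+(2)·-1+(1)·-1+(-1)·0 = -5
  [I]: (-2)·0+(2)·0+(1)·0+(-1)·1 = -1
⇒ T^-5 I^-1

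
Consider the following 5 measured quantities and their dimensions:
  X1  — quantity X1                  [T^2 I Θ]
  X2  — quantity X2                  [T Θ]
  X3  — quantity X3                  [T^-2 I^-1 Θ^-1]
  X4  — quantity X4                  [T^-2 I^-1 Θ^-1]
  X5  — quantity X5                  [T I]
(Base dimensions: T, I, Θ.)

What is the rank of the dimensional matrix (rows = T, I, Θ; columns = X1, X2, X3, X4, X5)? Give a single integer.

2

Exponent matrix [T,I,Θ] × [X1,X2,X3,X4,X5]:
  T: [ 2  1 -2 -2  1]
  I: [ 1  0 -1 -1  1]
  Θ: [ 1  1 -1 -1  0]
Row reduction gives pivot columns X1,X2; rank = 2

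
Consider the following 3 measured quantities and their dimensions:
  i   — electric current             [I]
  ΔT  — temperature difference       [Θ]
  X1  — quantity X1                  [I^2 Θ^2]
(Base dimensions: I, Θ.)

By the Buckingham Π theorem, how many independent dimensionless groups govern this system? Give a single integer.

Exponent matrix [I,Θ] × [i,ΔT,X1]:
  I: [ 1  0  2]
  Θ: [ 0  1  2]
Echelon form has 2 nonzero rows (pivots: i,ΔT)
Π count = n − r = 3 − 2 = 1

1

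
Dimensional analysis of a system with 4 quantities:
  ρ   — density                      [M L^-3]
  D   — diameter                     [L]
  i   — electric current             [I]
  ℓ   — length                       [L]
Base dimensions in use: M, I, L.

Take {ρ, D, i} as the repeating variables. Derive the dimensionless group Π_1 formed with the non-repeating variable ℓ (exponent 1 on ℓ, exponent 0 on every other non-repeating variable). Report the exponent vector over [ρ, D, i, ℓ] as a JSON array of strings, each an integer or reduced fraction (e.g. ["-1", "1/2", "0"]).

Exponent matrix [M,I,L] × [ρ,D,i,ℓ]:
  M: [ 1  0  0  0]
  I: [ 0  0  1  0]
  L: [-3  1  0  1]
Echelon form has 3 nonzero rows (pivots: ρ,D,i)
Repeat: ρ,D,i; free: ℓ
RREF:
  r0: [   1    0    0    0]
  r1: [   0    1    0    1]
  r2: [   0    0    1    0]
Fix exponent of ℓ at 1; solve each RREF row for its pivot's exponent:
  r0: exp(ρ) + (0)·1 = 0 ⇒ exp(ρ) = 0
  r1: exp(D) + (1)·1 = 0 ⇒ exp(D) = -1
  r2: exp(i) + (0)·1 = 0 ⇒ exp(i) = 0
Π_1 = D^-1 · ℓ

["0", "-1", "0", "1"]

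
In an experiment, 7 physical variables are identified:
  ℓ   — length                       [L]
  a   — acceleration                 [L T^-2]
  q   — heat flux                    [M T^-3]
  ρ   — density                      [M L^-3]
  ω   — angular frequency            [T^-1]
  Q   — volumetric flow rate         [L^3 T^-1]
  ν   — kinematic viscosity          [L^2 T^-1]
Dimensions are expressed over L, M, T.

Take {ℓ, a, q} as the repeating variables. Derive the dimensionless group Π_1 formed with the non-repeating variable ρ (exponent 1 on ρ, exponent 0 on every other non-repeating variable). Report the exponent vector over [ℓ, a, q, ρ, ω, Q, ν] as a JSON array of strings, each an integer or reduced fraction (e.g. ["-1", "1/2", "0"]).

Exponent matrix [L,M,T] × [ℓ,a,q,ρ,ω,Q,ν]:
  L: [ 1  1  0 -3  0  3  2]
  M: [ 0  0  1  1  0  0  0]
  T: [ 0 -2 -3  0 -1 -1 -1]
Echelon form has 3 nonzero rows (pivots: ℓ,a,q)
Repeat: ℓ,a,q; free: ρ,ω,Q,ν
RREF:
  r0: [   1    0    0 -3/2 -1/2  5/2  3/2]
  r1: [   0    1    0 -3/2  1/2  1/2  1/2]
  r2: [   0    0    1    1    0    0    0]
Fix exponent of ρ at 1, ω at 0, Q at 0, ν at 0; solve each RREF row for its pivot's exponent:
  r0: exp(ℓ) + (-3/2)·1 = 0 ⇒ exp(ℓ) = 3/2
  r1: exp(a) + (-3/2)·1 = 0 ⇒ exp(a) = 3/2
  r2: exp(q) + (1)·1 = 0 ⇒ exp(q) = -1
Π_1 = ℓ^(3/2) · a^(3/2) · q^-1 · ρ

["3/2", "3/2", "-1", "1", "0", "0", "0"]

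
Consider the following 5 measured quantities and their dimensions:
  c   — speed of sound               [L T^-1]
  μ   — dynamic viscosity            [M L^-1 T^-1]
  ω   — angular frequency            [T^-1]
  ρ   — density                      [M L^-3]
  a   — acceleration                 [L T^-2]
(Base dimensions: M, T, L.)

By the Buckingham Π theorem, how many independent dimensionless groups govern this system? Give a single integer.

Write exponents as rows M,T,L / cols c,μ,ω,ρ,a:
  M: [ 0  1  0  1  0]
  T: [-1 -1 -1  0 -2]
  L: [ 1 -1  0 -3  1]
Echelon form has 3 nonzero rows (pivots: c,μ,ω)
n=5, r=3 ⇒ 2 dimensionless groups

2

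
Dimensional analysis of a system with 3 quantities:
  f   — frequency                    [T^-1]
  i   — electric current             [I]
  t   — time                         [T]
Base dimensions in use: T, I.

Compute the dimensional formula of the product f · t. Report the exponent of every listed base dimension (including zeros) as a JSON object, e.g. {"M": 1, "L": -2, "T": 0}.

{"T": 0, "I": 0}

Write exponents as rows T,I / cols f,i,t:
  T: [-1  0  1]
  I: [ 0  1  0]
  [T]: (1)·-1+(1)·1 = 0
  [I]: (1)·0+(1)·0 = 0
⇒ 1 (dimensionless)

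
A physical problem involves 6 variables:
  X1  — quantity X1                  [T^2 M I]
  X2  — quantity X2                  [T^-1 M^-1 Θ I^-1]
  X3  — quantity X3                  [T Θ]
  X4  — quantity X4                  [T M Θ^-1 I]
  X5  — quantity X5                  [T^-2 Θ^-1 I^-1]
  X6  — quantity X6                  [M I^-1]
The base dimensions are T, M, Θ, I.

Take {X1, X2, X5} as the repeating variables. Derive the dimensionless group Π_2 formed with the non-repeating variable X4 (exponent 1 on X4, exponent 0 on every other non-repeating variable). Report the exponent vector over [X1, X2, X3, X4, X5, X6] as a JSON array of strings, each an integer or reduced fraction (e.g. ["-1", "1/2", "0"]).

["0", "1", "0", "1", "0", "0"]

Dimensional matrix (T×M×Θ×I by X1×X2×X3×X4×X5×X6):
  T: [ 2 -1  1  1 -2  0]
  M: [ 1 -1  0  1  0  1]
  Θ: [ 0  1  1 -1 -1  0]
  I: [ 1 -1  0  1 -1 -1]
Echelon form has 3 nonzero rows (pivots: X1,X2,X5)
Repeat: X1,X2,X5; free: X3,X4,X6
RREF:
  r0: [   1    0    1    0    0    3]
  r1: [   0    1    1   -1    0    2]
  r2: [   0    0    0    0    1    2]
  r3: [   0    0    0    0    0    0]
Fix exponent of X4 at 1, X3 at 0, X6 at 0; solve each RREF row for its pivot's exponent:
  r0: exp(X1) + (0)·1 = 0 ⇒ exp(X1) = 0
  r1: exp(X2) + (-1)·1 = 0 ⇒ exp(X2) = 1
  r2: exp(X5) + (0)·1 = 0 ⇒ exp(X5) = 0
Π_2 = X2 · X4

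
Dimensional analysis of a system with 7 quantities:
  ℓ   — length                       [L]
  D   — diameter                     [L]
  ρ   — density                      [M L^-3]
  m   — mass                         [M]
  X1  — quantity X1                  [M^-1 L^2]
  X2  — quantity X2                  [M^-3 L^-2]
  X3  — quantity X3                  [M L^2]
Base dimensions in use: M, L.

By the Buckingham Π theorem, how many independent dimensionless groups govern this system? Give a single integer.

5

Dimensional matrix (M×L by ℓ×D×ρ×m×X1×X2×X3):
  M: [ 0  0  1  1 -1 -3  1]
  L: [ 1  1 -3  0  2 -2  2]
Row reduction gives pivot columns ℓ,ρ; rank = 2
Π count = n − r = 7 − 2 = 5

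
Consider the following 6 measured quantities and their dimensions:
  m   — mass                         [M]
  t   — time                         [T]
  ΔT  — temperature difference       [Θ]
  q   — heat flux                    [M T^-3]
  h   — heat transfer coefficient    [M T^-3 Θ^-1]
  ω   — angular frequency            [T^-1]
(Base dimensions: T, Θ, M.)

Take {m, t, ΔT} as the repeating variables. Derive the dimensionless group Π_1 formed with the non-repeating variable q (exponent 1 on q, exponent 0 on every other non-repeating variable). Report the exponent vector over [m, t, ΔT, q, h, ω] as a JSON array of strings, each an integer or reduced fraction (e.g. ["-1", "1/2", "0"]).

["-1", "3", "0", "1", "0", "0"]

Exponent matrix [T,Θ,M] × [m,t,ΔT,q,h,ω]:
  T: [ 0  1  0 -3 -3 -1]
  Θ: [ 0  0  1  0 -1  0]
  M: [ 1  0  0  1  1  0]
Row reduction gives pivot columns m,t,ΔT; rank = 3
Pivot set = {m,t,ΔT}, free = {q,h,ω}
RREF:
  r0: [   1    0    0    1    1    0]
  r1: [   0    1    0   -3   -3   -1]
  r2: [   0    0    1    0   -1    0]
Fix exponent of q at 1, h at 0, ω at 0; solve each RREF row for its pivot's exponent:
  r0: exp(m) + (1)·1 = 0 ⇒ exp(m) = -1
  r1: exp(t) + (-3)·1 = 0 ⇒ exp(t) = 3
  r2: exp(ΔT) + (0)·1 = 0 ⇒ exp(ΔT) = 0
Π_1 = m^-1 · t^3 · q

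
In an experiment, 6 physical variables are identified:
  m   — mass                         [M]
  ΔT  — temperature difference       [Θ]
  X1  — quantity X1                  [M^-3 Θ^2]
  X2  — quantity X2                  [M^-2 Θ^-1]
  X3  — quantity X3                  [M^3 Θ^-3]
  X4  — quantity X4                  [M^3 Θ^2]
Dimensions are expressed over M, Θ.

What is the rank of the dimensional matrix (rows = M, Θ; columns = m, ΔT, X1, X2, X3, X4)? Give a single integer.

2

Exponent matrix [M,Θ] × [m,ΔT,X1,X2,X3,X4]:
  M: [ 1  0 -3 -2  3  3]
  Θ: [ 0  1  2 -1 -3  2]
RREF → pivots at {m,ΔT} ⇒ r = 2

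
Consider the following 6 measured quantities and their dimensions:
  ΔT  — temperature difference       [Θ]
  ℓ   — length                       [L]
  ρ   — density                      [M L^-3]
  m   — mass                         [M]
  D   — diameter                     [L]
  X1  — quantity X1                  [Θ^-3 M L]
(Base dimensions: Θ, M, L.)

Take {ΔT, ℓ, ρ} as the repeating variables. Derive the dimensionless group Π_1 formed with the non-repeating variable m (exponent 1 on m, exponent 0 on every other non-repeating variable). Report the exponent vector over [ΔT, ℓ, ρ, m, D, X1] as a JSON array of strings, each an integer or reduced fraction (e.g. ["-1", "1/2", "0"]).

["0", "-3", "-1", "1", "0", "0"]

Dimensional matrix (Θ×M×L by ΔT×ℓ×ρ×m×D×X1):
  Θ: [ 1  0  0  0  0 -3]
  M: [ 0  0  1  1  0  1]
  L: [ 0  1 -3  0  1  1]
RREF → pivots at {ΔT,ℓ,ρ} ⇒ r = 3
Pivot set = {ΔT,ℓ,ρ}, free = {m,D,X1}
RREF:
  r0: [   1    0    0    0    0   -3]
  r1: [   0    1    0    3    1    4]
  r2: [   0    0    1    1    0    1]
Fix exponent of m at 1, D at 0, X1 at 0; solve each RREF row for its pivot's exponent:
  r0: exp(ΔT) + (0)·1 = 0 ⇒ exp(ΔT) = 0
  r1: exp(ℓ) + (3)·1 = 0 ⇒ exp(ℓ) = -3
  r2: exp(ρ) + (1)·1 = 0 ⇒ exp(ρ) = -1
Π_1 = ℓ^-3 · ρ^-1 · m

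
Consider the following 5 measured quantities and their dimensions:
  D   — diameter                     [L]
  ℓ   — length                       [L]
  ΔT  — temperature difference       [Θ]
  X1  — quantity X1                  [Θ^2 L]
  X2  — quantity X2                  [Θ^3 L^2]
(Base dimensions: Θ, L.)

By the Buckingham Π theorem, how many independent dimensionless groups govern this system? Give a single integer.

Exponent matrix [Θ,L] × [D,ℓ,ΔT,X1,X2]:
  Θ: [ 0  0  1  2  3]
  L: [ 1  1  0  1  2]
Row reduction gives pivot columns D,ΔT; rank = 2
5 vars − rank 2 = 3 Π groups

3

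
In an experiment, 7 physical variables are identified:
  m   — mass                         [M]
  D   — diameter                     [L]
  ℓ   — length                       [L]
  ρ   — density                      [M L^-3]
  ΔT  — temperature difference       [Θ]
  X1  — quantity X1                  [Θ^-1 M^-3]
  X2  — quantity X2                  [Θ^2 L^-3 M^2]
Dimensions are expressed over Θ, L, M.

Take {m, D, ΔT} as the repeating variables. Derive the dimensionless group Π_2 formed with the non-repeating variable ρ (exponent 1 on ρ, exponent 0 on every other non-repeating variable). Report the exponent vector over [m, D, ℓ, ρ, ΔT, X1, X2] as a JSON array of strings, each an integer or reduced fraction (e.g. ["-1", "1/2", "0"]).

["-1", "3", "0", "1", "0", "0", "0"]

Dimensional matrix (Θ×L×M by m×D×ℓ×ρ×ΔT×X1×X2):
  Θ: [ 0  0  0  0  1 -1  2]
  L: [ 0  1  1 -3  0  0 -3]
  M: [ 1  0  0  1  0 -3  2]
Echelon form has 3 nonzero rows (pivots: m,D,ΔT)
Repeat: m,D,ΔT; free: ℓ,ρ,X1,X2
RREF:
  r0: [   1    0    0    1    0   -3    2]
  r1: [   0    1    1   -3    0    0   -3]
  r2: [   0    0    0    0    1   -1    2]
Fix exponent of ρ at 1, ℓ at 0, X1 at 0, X2 at 0; solve each RREF row for its pivot's exponent:
  r0: exp(m) + (1)·1 = 0 ⇒ exp(m) = -1
  r1: exp(D) + (-3)·1 = 0 ⇒ exp(D) = 3
  r2: exp(ΔT) + (0)·1 = 0 ⇒ exp(ΔT) = 0
Π_2 = m^-1 · D^3 · ρ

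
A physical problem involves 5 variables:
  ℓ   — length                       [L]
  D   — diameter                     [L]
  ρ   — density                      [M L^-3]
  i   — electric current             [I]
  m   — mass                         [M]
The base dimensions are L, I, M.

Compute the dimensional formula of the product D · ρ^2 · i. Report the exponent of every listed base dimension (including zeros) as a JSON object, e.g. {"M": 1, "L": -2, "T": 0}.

{"L": -5, "I": 1, "M": 2}

Exponent matrix [L,I,M] × [ℓ,D,ρ,i,m]:
  L: [ 1  1 -3  0  0]
  I: [ 0  0  0  1  0]
  M: [ 0  0  1  0  1]
  [L]: (1)·1+(2)·-3+(1)·0 = -5
  [I]: (1)·0+(2)·0+(1)·1 = 1
  [M]: (1)·0+(2)·1+(1)·0 = 2
⇒ L^-5 I M^2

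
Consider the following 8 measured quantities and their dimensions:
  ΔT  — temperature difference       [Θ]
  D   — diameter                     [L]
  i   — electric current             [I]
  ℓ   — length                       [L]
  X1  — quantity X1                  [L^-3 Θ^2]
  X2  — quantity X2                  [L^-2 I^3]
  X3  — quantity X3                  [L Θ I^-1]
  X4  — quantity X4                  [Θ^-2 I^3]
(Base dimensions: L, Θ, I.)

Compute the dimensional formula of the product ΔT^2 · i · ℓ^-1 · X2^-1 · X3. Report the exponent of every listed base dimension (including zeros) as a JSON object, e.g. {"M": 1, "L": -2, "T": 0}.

{"L": 2, "Θ": 3, "I": -3}

Write exponents as rows L,Θ,I / cols ΔT,D,i,ℓ,X1,X2,X3,X4:
  L: [ 0  1  0  1 -3 -2  1  0]
  Θ: [ 1  0  0  0  2  0  1 -2]
  I: [ 0  0  1  0  0  3 -1  3]
  [L]: (2)·0+(1)·0+(-1)·1+(-1)·-2+(1)·1 = 2
  [Θ]: (2)·1+(1)·0+(-1)·0+(-1)·0+(1)·1 = 3
  [I]: (2)·0+(1)·1+(-1)·0+(-1)·3+(1)·-1 = -3
⇒ L^2 Θ^3 I^-3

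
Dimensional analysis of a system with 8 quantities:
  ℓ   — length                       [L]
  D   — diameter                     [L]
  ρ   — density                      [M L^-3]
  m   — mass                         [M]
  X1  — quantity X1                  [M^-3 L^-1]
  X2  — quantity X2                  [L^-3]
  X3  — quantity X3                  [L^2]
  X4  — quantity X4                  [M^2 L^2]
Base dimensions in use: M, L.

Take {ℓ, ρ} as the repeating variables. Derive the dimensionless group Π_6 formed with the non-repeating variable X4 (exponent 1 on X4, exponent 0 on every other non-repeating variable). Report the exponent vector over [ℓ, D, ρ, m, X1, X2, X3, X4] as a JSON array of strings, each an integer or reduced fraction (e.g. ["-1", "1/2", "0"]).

Exponent matrix [M,L] × [ℓ,D,ρ,m,X1,X2,X3,X4]:
  M: [ 0  0  1  1 -3  0  0  2]
  L: [ 1  1 -3  0 -1 -3  2  2]
Echelon form has 2 nonzero rows (pivots: ℓ,ρ)
Repeat: ℓ,ρ; free: D,m,X1,X2,X3,X4
RREF:
  r0: [   1    1    0    3  -10   -3    2    8]
  r1: [   0    0    1    1   -3    0    0    2]
Fix exponent of X4 at 1, D at 0, m at 0, X1 at 0, X2 at 0, X3 at 0; solve each RREF row for its pivot's exponent:
  r0: exp(ℓ) + (8)·1 = 0 ⇒ exp(ℓ) = -8
  r1: exp(ρ) + (2)·1 = 0 ⇒ exp(ρ) = -2
Π_6 = ℓ^-8 · ρ^-2 · X4

["-8", "0", "-2", "0", "0", "0", "0", "1"]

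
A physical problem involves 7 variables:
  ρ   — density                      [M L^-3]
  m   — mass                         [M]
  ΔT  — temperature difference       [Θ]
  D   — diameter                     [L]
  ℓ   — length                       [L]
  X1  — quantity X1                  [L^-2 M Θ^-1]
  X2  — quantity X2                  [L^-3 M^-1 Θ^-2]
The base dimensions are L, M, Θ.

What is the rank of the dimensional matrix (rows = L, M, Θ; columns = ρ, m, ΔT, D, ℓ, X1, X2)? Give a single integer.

Write exponents as rows L,M,Θ / cols ρ,m,ΔT,D,ℓ,X1,X2:
  L: [-3  0  0  1  1 -2 -3]
  M: [ 1  1  0  0  0  1 -1]
  Θ: [ 0  0  1  0  0 -1 -2]
Echelon form has 3 nonzero rows (pivots: ρ,m,ΔT)

3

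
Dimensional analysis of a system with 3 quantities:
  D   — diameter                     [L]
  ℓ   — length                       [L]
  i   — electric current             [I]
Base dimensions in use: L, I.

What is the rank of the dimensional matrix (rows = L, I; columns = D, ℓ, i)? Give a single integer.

Exponent matrix [L,I] × [D,ℓ,i]:
  L: [ 1  1  0]
  I: [ 0  0  1]
Echelon form has 2 nonzero rows (pivots: D,i)

2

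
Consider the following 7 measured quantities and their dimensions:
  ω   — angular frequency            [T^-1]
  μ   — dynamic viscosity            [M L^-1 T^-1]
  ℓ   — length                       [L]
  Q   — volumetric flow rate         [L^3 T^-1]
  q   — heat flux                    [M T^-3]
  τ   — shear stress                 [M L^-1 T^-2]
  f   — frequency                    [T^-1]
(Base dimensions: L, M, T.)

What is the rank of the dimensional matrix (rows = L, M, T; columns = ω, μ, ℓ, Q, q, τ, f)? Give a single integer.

3

Dimensional matrix (L×M×T by ω×μ×ℓ×Q×q×τ×f):
  L: [ 0 -1  1  3  0 -1  0]
  M: [ 0  1  0  0  1  1  0]
  T: [-1 -1  0 -1 -3 -2 -1]
Echelon form has 3 nonzero rows (pivots: ω,μ,ℓ)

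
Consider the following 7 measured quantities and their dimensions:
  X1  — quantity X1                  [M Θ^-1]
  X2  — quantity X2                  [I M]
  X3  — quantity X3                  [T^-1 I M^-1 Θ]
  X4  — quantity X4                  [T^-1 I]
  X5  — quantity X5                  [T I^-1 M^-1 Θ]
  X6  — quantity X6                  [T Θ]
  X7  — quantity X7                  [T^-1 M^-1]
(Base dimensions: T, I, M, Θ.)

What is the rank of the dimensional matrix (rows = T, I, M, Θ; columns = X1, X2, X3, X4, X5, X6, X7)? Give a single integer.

Exponent matrix [T,I,M,Θ] × [X1,X2,X3,X4,X5,X6,X7]:
  T: [ 0  0 -1 -1  1  1 -1]
  I: [ 0  1  1  1 -1  0  0]
  M: [ 1  1 -1  0 -1  0 -1]
  Θ: [-1  0  1  0  1  1  0]
RREF → pivots at {X1,X2,X3} ⇒ r = 3

3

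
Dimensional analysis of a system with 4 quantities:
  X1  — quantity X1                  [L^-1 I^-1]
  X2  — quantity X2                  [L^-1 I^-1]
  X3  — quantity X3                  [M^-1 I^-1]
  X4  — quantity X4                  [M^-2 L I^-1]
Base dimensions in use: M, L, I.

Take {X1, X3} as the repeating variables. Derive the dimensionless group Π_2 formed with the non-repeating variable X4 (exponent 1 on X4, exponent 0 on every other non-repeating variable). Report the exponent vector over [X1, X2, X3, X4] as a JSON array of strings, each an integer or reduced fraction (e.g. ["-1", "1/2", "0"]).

Dimensional matrix (M×L×I by X1×X2×X3×X4):
  M: [ 0  0 -1 -2]
  L: [-1 -1  0  1]
  I: [-1 -1 -1 -1]
RREF → pivots at {X1,X3} ⇒ r = 2
Repeat: X1,X3; free: X2,X4
RREF:
  r0: [   1    1    0   -1]
  r1: [   0    0    1    2]
  r2: [   0    0    0    0]
Fix exponent of X4 at 1, X2 at 0; solve each RREF row for its pivot's exponent:
  r0: exp(X1) + (-1)·1 = 0 ⇒ exp(X1) = 1
  r1: exp(X3) + (2)·1 = 0 ⇒ exp(X3) = -2
Π_2 = X1 · X3^-2 · X4

["1", "0", "-2", "1"]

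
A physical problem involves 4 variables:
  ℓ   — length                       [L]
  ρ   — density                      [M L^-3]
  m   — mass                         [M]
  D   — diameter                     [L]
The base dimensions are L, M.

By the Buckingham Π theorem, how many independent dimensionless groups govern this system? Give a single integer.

Write exponents as rows L,M / cols ℓ,ρ,m,D:
  L: [ 1 -3  0  1]
  M: [ 0  1  1  0]
RREF → pivots at {ℓ,ρ} ⇒ r = 2
4 vars − rank 2 = 2 Π groups

2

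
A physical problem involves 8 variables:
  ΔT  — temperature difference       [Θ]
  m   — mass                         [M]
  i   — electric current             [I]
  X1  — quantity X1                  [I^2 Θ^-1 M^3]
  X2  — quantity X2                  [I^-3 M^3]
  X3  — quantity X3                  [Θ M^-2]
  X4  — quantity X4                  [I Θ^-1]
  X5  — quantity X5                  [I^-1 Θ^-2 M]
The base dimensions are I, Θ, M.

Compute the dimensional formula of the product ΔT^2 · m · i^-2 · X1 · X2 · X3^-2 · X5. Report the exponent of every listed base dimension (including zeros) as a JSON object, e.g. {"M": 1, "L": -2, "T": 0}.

Exponent matrix [I,Θ,M] × [ΔT,m,i,X1,X2,X3,X4,X5]:
  I: [ 0  0  1  2 -3  0  1 -1]
  Θ: [ 1  0  0 -1  0  1 -1 -2]
  M: [ 0  1  0  3  3 -2  0  1]
  [I]: (2)·0+(1)·0+(-2)·1+(1)·2+(1)·-3+(-2)·0+(1)·-1 = -4
  [Θ]: (2)·1+(1)·0+(-2)·0+(1)·-1+(1)·0+(-2)·1+(1)·-2 = -3
  [M]: (2)·0+(1)·1+(-2)·0+(1)·3+(1)·3+(-2)·-2+(1)·1 = 12
⇒ I^-4 Θ^-3 M^12

{"I": -4, "Θ": -3, "M": 12}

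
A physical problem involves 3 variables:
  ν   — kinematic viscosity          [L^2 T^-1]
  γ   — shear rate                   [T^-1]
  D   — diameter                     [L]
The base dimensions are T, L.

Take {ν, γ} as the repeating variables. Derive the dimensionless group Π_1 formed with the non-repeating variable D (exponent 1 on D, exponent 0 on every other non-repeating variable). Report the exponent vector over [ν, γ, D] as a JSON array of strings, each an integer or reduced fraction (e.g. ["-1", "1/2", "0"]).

["-1/2", "1/2", "1"]

Exponent matrix [T,L] × [ν,γ,D]:
  T: [-1 -1  0]
  L: [ 2  0  1]
RREF → pivots at {ν,γ} ⇒ r = 2
Repeat: ν,γ; free: D
RREF:
  r0: [   1    0  1/2]
  r1: [   0    1 -1/2]
Fix exponent of D at 1; solve each RREF row for its pivot's exponent:
  r0: exp(ν) + (1/2)·1 = 0 ⇒ exp(ν) = -1/2
  r1: exp(γ) + (-1/2)·1 = 0 ⇒ exp(γ) = 1/2
Π_1 = ν^(-1/2) · γ^(1/2) · D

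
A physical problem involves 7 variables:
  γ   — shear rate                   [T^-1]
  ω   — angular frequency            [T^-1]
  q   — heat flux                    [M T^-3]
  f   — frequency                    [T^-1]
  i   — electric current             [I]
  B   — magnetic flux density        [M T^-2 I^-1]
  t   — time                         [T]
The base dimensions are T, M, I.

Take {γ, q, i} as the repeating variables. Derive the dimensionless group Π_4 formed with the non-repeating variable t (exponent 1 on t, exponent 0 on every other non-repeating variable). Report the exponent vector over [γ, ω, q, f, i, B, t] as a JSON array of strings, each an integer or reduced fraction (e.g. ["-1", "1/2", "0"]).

Write exponents as rows T,M,I / cols γ,ω,q,f,i,B,t:
  T: [-1 -1 -3 -1  0 -2  1]
  M: [ 0  0  1  0  0  1  0]
  I: [ 0  0  0  0  1 -1  0]
Row reduction gives pivot columns γ,q,i; rank = 3
Pivot set = {γ,q,i}, free = {ω,f,B,t}
RREF:
  r0: [   1    1    0    1    0   -1   -1]
  r1: [   0    0    1    0    0    1    0]
  r2: [   0    0    0    0    1   -1    0]
Fix exponent of t at 1, ω at 0, f at 0, B at 0; solve each RREF row for its pivot's exponent:
  r0: exp(γ) + (-1)·1 = 0 ⇒ exp(γ) = 1
  r1: exp(q) + (0)·1 = 0 ⇒ exp(q) = 0
  r2: exp(i) + (0)·1 = 0 ⇒ exp(i) = 0
Π_4 = γ · t

["1", "0", "0", "0", "0", "0", "1"]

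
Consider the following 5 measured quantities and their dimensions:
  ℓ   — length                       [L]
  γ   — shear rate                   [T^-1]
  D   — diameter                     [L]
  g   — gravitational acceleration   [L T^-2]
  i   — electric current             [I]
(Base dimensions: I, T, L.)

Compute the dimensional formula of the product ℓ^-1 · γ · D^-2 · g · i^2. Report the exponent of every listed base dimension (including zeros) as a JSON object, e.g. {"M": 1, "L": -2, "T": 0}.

Write exponents as rows I,T,L / cols ℓ,γ,D,g,i:
  I: [ 0  0  0  0  1]
  T: [ 0 -1  0 -2  0]
  L: [ 1  0  1  1  0]
  [I]: (-1)·0+(1)·0+(-2)·0+(1)·0+(2)·1 = 2
  [T]: (-1)·0+(1)·-1+(-2)·0+(1)·-2+(2)·0 = -3
  [L]: (-1)·1+(1)·0+(-2)·1+(1)·1+(2)·0 = -2
⇒ I^2 T^-3 L^-2

{"I": 2, "T": -3, "L": -2}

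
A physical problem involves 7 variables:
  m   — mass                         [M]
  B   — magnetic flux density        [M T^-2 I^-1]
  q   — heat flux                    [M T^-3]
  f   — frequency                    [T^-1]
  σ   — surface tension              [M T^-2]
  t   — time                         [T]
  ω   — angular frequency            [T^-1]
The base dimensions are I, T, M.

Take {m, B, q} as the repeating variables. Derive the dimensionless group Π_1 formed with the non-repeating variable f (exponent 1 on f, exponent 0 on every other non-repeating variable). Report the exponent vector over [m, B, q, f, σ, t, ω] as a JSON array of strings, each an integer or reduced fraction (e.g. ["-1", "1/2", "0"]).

["1/3", "0", "-1/3", "1", "0", "0", "0"]

Dimensional matrix (I×T×M by m×B×q×f×σ×t×ω):
  I: [ 0 -1  0  0  0  0  0]
  T: [ 0 -2 -3 -1 -2  1 -1]
  M: [ 1  1  1  0  1  0  0]
RREF → pivots at {m,B,q} ⇒ r = 3
Repeat: m,B,q; free: f,σ,t,ω
RREF:
  r0: [   1    0    0 -1/3  1/3  1/3 -1/3]
  r1: [   0    1    0    0    0    0    0]
  r2: [   0    0    1  1/3  2/3 -1/3  1/3]
Fix exponent of f at 1, σ at 0, t at 0, ω at 0; solve each RREF row for its pivot's exponent:
  r0: exp(m) + (-1/3)·1 = 0 ⇒ exp(m) = 1/3
  r1: exp(B) + (0)·1 = 0 ⇒ exp(B) = 0
  r2: exp(q) + (1/3)·1 = 0 ⇒ exp(q) = -1/3
Π_1 = m^(1/3) · q^(-1/3) · f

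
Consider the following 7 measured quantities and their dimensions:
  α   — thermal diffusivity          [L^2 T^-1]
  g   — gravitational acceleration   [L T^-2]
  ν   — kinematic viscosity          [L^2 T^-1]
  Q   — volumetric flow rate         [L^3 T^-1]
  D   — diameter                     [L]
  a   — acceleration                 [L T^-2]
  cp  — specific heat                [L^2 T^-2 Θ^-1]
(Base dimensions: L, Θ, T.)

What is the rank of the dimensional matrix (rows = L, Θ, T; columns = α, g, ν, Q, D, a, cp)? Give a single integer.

3

Exponent matrix [L,Θ,T] × [α,g,ν,Q,D,a,cp]:
  L: [ 2  1  2  3  1  1  2]
  Θ: [ 0  0  0  0  0  0 -1]
  T: [-1 -2 -1 -1  0 -2 -2]
RREF → pivots at {α,g,cp} ⇒ r = 3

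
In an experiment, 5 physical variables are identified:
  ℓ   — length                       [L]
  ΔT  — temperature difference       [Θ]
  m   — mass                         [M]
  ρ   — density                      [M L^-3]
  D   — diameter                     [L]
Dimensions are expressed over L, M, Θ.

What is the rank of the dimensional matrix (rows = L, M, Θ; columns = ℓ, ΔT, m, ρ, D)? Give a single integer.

3

Exponent matrix [L,M,Θ] × [ℓ,ΔT,m,ρ,D]:
  L: [ 1  0  0 -3  1]
  M: [ 0  0  1  1  0]
  Θ: [ 0  1  0  0  0]
Row reduction gives pivot columns ℓ,ΔT,m; rank = 3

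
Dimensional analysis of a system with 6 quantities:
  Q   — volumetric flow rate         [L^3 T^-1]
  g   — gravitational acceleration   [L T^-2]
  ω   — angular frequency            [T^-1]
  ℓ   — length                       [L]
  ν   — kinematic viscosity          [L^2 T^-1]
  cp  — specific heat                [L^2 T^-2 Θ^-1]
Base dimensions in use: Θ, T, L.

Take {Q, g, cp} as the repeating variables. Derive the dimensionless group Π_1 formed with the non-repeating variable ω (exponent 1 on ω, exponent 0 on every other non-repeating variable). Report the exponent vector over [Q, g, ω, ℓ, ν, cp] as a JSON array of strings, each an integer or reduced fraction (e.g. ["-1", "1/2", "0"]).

["1/5", "-3/5", "1", "0", "0", "0"]

Dimensional matrix (Θ×T×L by Q×g×ω×ℓ×ν×cp):
  Θ: [ 0  0  0  0  0 -1]
  T: [-1 -2 -1  0 -1 -2]
  L: [ 3  1  0  1  2  2]
Row reduction gives pivot columns Q,g,cp; rank = 3
Pivot set = {Q,g,cp}, free = {ω,ℓ,ν}
RREF:
  r0: [   1    0 -1/5  2/5  3/5    0]
  r1: [   0    1  3/5 -1/5  1/5    0]
  r2: [   0    0    0    0    0    1]
Fix exponent of ω at 1, ℓ at 0, ν at 0; solve each RREF row for its pivot's exponent:
  r0: exp(Q) + (-1/5)·1 = 0 ⇒ exp(Q) = 1/5
  r1: exp(g) + (3/5)·1 = 0 ⇒ exp(g) = -3/5
  r2: exp(cp) + (0)·1 = 0 ⇒ exp(cp) = 0
Π_1 = Q^(1/5) · g^(-3/5) · ω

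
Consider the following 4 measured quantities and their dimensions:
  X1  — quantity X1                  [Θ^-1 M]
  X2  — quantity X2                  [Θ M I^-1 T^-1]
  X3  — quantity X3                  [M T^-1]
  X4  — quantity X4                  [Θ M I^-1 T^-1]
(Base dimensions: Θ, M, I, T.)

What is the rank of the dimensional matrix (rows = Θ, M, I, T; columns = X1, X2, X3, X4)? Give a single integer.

3

Dimensional matrix (Θ×M×I×T by X1×X2×X3×X4):
  Θ: [-1  1  0  1]
  M: [ 1  1  1  1]
  I: [ 0 -1  0 -1]
  T: [ 0 -1 -1 -1]
Echelon form has 3 nonzero rows (pivots: X1,X2,X3)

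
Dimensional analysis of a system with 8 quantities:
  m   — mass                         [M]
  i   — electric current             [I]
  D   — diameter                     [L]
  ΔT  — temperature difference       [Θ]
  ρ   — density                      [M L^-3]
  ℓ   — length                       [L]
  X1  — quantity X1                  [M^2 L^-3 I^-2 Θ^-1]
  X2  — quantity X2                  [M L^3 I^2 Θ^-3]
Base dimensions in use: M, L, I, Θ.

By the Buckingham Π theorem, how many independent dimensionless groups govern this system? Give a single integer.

4

Write exponents as rows M,L,I,Θ / cols m,i,D,ΔT,ρ,ℓ,X1,X2:
  M: [ 1  0  0  0  1  0  2  1]
  L: [ 0  0  1  0 -3  1 -3  3]
  I: [ 0  1  0  0  0  0 -2  2]
  Θ: [ 0  0  0  1  0  0 -1 -3]
Echelon form has 4 nonzero rows (pivots: m,i,D,ΔT)
8 vars − rank 4 = 4 Π groups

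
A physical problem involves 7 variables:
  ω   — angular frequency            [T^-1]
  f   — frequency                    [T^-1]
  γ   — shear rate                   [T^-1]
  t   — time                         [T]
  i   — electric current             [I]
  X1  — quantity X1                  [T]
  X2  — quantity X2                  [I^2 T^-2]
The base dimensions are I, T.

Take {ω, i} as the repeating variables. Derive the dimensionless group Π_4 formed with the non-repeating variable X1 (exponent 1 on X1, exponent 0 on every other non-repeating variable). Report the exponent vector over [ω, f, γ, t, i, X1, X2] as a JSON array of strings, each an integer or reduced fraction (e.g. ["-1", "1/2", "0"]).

["1", "0", "0", "0", "0", "1", "0"]

Dimensional matrix (I×T by ω×f×γ×t×i×X1×X2):
  I: [ 0  0  0  0  1  0  2]
  T: [-1 -1 -1  1  0  1 -2]
Echelon form has 2 nonzero rows (pivots: ω,i)
Pivot set = {ω,i}, free = {f,γ,t,X1,X2}
RREF:
  r0: [   1    1    1   -1    0   -1    2]
  r1: [   0    0    0    0    1    0    2]
Fix exponent of X1 at 1, f at 0, γ at 0, t at 0, X2 at 0; solve each RREF row for its pivot's exponent:
  r0: exp(ω) + (-1)·1 = 0 ⇒ exp(ω) = 1
  r1: exp(i) + (0)·1 = 0 ⇒ exp(i) = 0
Π_4 = ω · X1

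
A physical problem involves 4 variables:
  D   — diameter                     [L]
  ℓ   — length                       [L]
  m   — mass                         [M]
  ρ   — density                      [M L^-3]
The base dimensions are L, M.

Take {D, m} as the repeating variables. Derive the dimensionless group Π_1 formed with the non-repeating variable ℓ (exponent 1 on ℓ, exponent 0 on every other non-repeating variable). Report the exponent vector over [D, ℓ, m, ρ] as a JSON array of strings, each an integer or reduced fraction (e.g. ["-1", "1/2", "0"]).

["-1", "1", "0", "0"]

Exponent matrix [L,M] × [D,ℓ,m,ρ]:
  L: [ 1  1  0 -3]
  M: [ 0  0  1  1]
RREF → pivots at {D,m} ⇒ r = 2
Repeat: D,m; free: ℓ,ρ
RREF:
  r0: [   1    1    0   -3]
  r1: [   0    0    1    1]
Fix exponent of ℓ at 1, ρ at 0; solve each RREF row for its pivot's exponent:
  r0: exp(D) + (1)·1 = 0 ⇒ exp(D) = -1
  r1: exp(m) + (0)·1 = 0 ⇒ exp(m) = 0
Π_1 = D^-1 · ℓ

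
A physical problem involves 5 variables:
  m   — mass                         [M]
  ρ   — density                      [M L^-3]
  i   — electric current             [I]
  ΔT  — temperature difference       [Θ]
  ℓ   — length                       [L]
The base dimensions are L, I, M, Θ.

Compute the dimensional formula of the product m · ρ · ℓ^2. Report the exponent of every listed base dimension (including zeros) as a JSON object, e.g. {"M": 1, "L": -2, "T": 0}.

{"L": -1, "I": 0, "M": 2, "Θ": 0}

Exponent matrix [L,I,M,Θ] × [m,ρ,i,ΔT,ℓ]:
  L: [ 0 -3  0  0  1]
  I: [ 0  0  1  0  0]
  M: [ 1  1  0  0  0]
  Θ: [ 0  0  0  1  0]
  [L]: (1)·0+(1)·-3+(2)·1 = -1
  [I]: (1)·0+(1)·0+(2)·0 = 0
  [M]: (1)·1+(1)·1+(2)·0 = 2
  [Θ]: (1)·0+(1)·0+(2)·0 = 0
⇒ L^-1 M^2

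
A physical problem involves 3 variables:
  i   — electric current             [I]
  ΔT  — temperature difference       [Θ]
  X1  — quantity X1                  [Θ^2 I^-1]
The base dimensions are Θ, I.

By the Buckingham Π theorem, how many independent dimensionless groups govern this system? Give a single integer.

Dimensional matrix (Θ×I by i×ΔT×X1):
  Θ: [ 0  1  2]
  I: [ 1  0 -1]
RREF → pivots at {i,ΔT} ⇒ r = 2
3 vars − rank 2 = 1 Π group

1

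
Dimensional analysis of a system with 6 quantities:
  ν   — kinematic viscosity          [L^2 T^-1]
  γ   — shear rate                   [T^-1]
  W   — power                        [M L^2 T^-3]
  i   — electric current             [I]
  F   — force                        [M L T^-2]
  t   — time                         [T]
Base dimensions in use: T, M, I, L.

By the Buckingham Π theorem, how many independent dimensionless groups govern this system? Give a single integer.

2

Dimensional matrix (T×M×I×L by ν×γ×W×i×F×t):
  T: [-1 -1 -3  0 -2  1]
  M: [ 0  0  1  0  1  0]
  I: [ 0  0  0  1  0  0]
  L: [ 2  0  2  0  1  0]
RREF → pivots at {ν,γ,W,i} ⇒ r = 4
6 vars − rank 4 = 2 Π groups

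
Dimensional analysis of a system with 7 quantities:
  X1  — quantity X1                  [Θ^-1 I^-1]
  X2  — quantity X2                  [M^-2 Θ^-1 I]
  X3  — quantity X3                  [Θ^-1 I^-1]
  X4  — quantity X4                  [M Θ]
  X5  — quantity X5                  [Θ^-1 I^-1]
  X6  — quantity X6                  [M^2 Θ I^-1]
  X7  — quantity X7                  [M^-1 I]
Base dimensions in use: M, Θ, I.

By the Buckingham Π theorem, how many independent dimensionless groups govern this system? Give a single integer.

Dimensional matrix (M×Θ×I by X1×X2×X3×X4×X5×X6×X7):
  M: [ 0 -2  0  1  0  2 -1]
  Θ: [-1 -1 -1  1 -1  1  0]
  I: [-1  1 -1  0 -1 -1  1]
RREF → pivots at {X1,X2} ⇒ r = 2
n=7, r=2 ⇒ 5 dimensionless groups

5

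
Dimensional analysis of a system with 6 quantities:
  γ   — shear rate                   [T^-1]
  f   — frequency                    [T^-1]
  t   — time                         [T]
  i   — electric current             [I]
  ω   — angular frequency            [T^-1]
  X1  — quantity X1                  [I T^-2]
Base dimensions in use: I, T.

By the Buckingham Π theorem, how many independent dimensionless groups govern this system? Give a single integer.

4

Dimensional matrix (I×T by γ×f×t×i×ω×X1):
  I: [ 0  0  0  1  0  1]
  T: [-1 -1  1  0 -1 -2]
Echelon form has 2 nonzero rows (pivots: γ,i)
Π count = n − r = 6 − 2 = 4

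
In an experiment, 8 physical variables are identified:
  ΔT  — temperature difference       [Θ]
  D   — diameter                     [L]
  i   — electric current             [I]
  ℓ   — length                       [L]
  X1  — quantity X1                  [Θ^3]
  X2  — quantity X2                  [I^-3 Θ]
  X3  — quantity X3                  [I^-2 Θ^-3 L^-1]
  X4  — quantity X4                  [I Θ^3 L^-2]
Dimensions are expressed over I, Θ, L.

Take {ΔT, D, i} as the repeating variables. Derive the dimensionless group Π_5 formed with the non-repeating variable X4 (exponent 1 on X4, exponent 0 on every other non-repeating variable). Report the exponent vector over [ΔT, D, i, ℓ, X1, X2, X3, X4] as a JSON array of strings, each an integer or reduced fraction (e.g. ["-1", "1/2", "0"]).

["-3", "2", "-1", "0", "0", "0", "0", "1"]

Write exponents as rows I,Θ,L / cols ΔT,D,i,ℓ,X1,X2,X3,X4:
  I: [ 0  0  1  0  0 -3 -2  1]
  Θ: [ 1  0  0  0  3  1 -3  3]
  L: [ 0  1  0  1  0  0 -1 -2]
RREF → pivots at {ΔT,D,i} ⇒ r = 3
Repeat: ΔT,D,i; free: ℓ,X1,X2,X3,X4
RREF:
  r0: [   1    0    0    0    3    1   -3    3]
  r1: [   0    1    0    1    0    0   -1   -2]
  r2: [   0    0    1    0    0   -3   -2    1]
Fix exponent of X4 at 1, ℓ at 0, X1 at 0, X2 at 0, X3 at 0; solve each RREF row for its pivot's exponent:
  r0: exp(ΔT) + (3)·1 = 0 ⇒ exp(ΔT) = -3
  r1: exp(D) + (-2)·1 = 0 ⇒ exp(D) = 2
  r2: exp(i) + (1)·1 = 0 ⇒ exp(i) = -1
Π_5 = ΔT^-3 · D^2 · i^-1 · X4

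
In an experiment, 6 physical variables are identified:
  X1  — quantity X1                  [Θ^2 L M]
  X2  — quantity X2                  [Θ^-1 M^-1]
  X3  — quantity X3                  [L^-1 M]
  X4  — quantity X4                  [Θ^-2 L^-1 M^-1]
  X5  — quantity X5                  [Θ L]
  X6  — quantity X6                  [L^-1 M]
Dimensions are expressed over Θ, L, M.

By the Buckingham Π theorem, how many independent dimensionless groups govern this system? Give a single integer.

Write exponents as rows Θ,L,M / cols X1,X2,X3,X4,X5,X6:
  Θ: [ 2 -1  0 -2  1  0]
  L: [ 1  0 -1 -1  1 -1]
  M: [ 1 -1  1 -1  0  1]
Row reduction gives pivot columns X1,X2; rank = 2
6 vars − rank 2 = 4 Π groups

4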